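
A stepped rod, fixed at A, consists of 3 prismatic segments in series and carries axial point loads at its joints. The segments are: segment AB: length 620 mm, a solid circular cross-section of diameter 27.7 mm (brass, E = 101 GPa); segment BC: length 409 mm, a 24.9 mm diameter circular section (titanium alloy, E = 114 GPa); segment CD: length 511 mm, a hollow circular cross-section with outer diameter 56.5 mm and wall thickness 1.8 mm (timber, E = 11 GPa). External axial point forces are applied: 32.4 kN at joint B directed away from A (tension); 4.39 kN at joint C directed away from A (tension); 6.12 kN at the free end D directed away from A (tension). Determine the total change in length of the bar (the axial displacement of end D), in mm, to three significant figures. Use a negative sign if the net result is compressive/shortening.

Internal axial forces (sectioning from the free end, tension +): N_CD = 6.12 kN, N_BC = 10.51 kN, N_AB = 42.91 kN.
A_AB = 602.6 mm².
A_BC = 487 mm².
A_CD = 309.3 mm².
δ_AB = 42910·620/(602.6·101000) = 0.4371 mm
δ_BC = 10510·409/(487·114000) = 0.07743 mm
δ_CD = 6120·511/(309.3·11000) = 0.9191 mm
δ = Σδ_i = 1.434 mm.

1.43 mm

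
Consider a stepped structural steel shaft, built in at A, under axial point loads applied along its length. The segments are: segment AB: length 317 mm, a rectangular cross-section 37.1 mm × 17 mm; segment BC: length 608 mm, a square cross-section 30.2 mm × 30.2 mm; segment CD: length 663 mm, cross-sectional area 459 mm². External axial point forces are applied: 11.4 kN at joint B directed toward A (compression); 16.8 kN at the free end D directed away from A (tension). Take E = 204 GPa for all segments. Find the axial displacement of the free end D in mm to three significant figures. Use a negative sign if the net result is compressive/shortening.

Internal axial forces (sectioning from the free end, tension +): N_CD = 16.8 kN, N_BC = 16.8 kN, N_AB = 5.4 kN.
A_AB = 630.7 mm².
A_BC = 912 mm².
δ_AB = 5400·317/(630.7·204000) = 0.0133 mm
δ_BC = 16800·608/(912·204000) = 0.0549 mm
δ_CD = 16800·663/(459·204000) = 0.119 mm
δ = Σδ_i = 0.1872 mm.

0.187 mm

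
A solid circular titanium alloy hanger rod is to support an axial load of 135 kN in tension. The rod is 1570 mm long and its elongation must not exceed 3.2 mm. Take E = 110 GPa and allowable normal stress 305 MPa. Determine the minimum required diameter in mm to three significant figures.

27.7 mm

Required area A ≥ P/σ_allow = 135000/305 = 442.6 mm².
For a solid circular section, d ≥ √(4A/π) = 23.74 mm.
Elongation limit: A ≥ PL/(Eδ_allow) = 135000·1570/(110000·3.2) = 602.1 mm² ⇒ d ≥ 27.69 mm.
The elongation limit governs.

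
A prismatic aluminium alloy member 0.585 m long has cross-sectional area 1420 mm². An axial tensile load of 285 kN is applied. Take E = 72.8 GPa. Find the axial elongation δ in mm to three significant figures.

1.61 mm

δ_mech = NL/(AE) = 285000·585/(1420·72800) = 1.613 mm.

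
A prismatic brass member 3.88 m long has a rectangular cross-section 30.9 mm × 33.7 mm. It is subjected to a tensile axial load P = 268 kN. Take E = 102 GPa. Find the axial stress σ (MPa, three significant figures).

A = 1041 mm².
σ = N/A = 268000/1041 = 257.4 MPa.

257 MPa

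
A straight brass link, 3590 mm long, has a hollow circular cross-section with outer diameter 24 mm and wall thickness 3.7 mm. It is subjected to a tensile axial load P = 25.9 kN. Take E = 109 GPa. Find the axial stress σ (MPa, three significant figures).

110 MPa

A = 236 mm².
σ = N/A = 25900/236 = 109.8 MPa.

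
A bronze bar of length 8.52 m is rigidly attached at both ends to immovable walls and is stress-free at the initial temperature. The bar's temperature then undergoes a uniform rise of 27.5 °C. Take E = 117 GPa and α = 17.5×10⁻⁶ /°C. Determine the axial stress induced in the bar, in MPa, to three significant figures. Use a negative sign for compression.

-56.3 MPa

Free thermal expansion αLΔT = 17.5e-6 · 8520 · 27.5 = 4.1 mm.
The walls impose strain ε = −(4.1)/8520 = -4.8125e-04; σ = Eε = 117000 · -4.8125e-04 = -56.31 MPa.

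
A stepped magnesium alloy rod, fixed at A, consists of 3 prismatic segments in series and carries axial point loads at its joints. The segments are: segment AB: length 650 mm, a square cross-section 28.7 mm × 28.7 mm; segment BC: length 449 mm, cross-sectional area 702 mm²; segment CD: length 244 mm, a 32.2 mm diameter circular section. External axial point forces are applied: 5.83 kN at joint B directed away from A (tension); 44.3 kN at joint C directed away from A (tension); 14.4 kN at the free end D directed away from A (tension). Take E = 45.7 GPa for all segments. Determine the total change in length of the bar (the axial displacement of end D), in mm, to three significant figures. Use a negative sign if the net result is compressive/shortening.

2.03 mm

Internal axial forces (sectioning from the free end, tension +): N_CD = 14.4 kN, N_BC = 58.7 kN, N_AB = 64.53 kN.
A_AB = 823.7 mm².
A_CD = 814.3 mm².
δ_AB = 64530·650/(823.7·45700) = 1.114 mm
δ_BC = 58700·449/(702·45700) = 0.8215 mm
δ_CD = 14400·244/(814.3·45700) = 0.09441 mm
δ = Σδ_i = 2.03 mm.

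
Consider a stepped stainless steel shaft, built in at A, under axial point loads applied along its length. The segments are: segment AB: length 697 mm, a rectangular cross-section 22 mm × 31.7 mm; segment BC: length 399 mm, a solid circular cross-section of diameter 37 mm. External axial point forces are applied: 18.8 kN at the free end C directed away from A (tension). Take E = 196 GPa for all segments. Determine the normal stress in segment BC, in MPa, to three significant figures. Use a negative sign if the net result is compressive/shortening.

Internal axial forces (sectioning from the free end, tension +): N_BC = 18.8 kN, N_AB = 18.8 kN.
A_BC = 1075 mm².
σ_BC = N_BC/A_BC = 18800/1075 = 17.48 MPa.

17.5 MPa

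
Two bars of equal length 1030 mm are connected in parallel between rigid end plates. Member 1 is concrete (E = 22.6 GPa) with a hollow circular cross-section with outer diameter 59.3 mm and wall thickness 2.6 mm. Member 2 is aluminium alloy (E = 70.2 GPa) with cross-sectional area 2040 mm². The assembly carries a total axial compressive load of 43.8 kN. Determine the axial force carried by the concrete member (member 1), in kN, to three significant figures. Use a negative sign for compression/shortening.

A_1 = 463.1 mm².
Equal strain + equilibrium ⇒ each member carries load in proportion to AE: A₁E₁ = 10470000 N, A₂E₂ = 143200000 N, ΣAE = 153700000 N.
F₁ = P·A₁E₁/ΣAE = -43800·10470000/153700000 = -2983 N.

-2.98 kN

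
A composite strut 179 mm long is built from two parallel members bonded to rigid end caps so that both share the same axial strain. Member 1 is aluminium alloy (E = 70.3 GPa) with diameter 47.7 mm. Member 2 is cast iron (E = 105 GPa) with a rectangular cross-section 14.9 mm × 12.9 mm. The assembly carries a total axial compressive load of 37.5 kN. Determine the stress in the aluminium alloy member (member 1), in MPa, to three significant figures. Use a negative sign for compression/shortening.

A_1 = 1787 mm².
A_2 = 192.2 mm².
Equal strain + equilibrium ⇒ each member carries load in proportion to AE: A₁E₁ = 125600000 N, A₂E₂ = 20180000 N, ΣAE = 145800000 N.
σ₁ = P·E₁/ΣAE = -37500·70300/145800000 = -18.08 MPa.

-18.1 MPa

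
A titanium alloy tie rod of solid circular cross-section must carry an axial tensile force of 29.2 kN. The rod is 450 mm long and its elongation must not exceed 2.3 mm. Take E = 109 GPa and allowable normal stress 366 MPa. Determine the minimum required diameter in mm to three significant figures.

Required area A ≥ P/σ_allow = 29200/366 = 79.78 mm².
For a solid circular section, d ≥ √(4A/π) = 10.08 mm.
Elongation limit: A ≥ PL/(Eδ_allow) = 29200·450/(109000·2.3) = 52.41 mm² ⇒ d ≥ 8.169 mm.
The stress limit governs.

10.1 mm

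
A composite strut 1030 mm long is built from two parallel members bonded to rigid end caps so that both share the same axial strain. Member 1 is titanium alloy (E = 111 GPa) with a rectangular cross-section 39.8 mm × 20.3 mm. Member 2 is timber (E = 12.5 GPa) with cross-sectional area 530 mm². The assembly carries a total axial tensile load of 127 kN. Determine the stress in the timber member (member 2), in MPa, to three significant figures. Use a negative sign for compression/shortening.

16.5 MPa

A_1 = 807.9 mm².
Equal strain + equilibrium ⇒ each member carries load in proportion to AE: A₁E₁ = 89680000 N, A₂E₂ = 6625000 N, ΣAE = 96310000 N.
σ₂ = P·E₂/ΣAE = 127000·12500/96310000 = 16.48 MPa.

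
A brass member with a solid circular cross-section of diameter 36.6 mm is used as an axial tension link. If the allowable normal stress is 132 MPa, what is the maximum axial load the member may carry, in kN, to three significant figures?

139 kN

A = 1052 mm².
P_max = σ_allow · A = 132 · 1052 = 138900 N = 138.9 kN.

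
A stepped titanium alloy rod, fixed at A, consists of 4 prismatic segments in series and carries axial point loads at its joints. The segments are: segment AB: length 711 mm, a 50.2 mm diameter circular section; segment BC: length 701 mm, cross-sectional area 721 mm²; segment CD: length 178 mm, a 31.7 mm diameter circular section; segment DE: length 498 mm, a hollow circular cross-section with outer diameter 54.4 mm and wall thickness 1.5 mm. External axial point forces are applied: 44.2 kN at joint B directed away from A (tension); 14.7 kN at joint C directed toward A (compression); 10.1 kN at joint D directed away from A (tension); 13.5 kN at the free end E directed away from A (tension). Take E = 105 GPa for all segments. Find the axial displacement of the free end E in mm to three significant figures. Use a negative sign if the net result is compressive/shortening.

Internal axial forces (sectioning from the free end, tension +): N_DE = 13.5 kN, N_CD = 23.6 kN, N_BC = 8.9 kN, N_AB = 53.1 kN.
A_AB = 1979 mm².
A_CD = 789.2 mm².
A_DE = 249.3 mm².
δ_AB = 53100·711/(1979·105000) = 0.1817 mm
δ_BC = 8900·701/(721·105000) = 0.08241 mm
δ_CD = 23600·178/(789.2·105000) = 0.05069 mm
δ_DE = 13500·498/(249.3·105000) = 0.2568 mm
δ = Σδ_i = 0.5716 mm.

0.572 mm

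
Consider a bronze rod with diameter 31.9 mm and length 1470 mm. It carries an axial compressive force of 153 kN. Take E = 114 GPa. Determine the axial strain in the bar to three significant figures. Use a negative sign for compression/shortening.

-0.00168

A = 799.2 mm².
σ = N/A = -191.4 MPa; ε = σ/E = -191.4/114000 = -1.679e-03.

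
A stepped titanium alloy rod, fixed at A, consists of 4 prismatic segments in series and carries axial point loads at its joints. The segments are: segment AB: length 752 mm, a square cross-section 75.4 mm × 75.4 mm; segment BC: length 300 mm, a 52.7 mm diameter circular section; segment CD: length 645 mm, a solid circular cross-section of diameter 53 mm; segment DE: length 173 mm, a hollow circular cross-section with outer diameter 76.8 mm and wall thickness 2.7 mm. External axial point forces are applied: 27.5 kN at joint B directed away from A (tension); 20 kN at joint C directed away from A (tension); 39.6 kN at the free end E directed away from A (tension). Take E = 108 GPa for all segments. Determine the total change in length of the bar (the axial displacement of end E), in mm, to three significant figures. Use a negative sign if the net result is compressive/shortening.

Internal axial forces (sectioning from the free end, tension +): N_DE = 39.6 kN, N_CD = 39.6 kN, N_BC = 59.6 kN, N_AB = 87.1 kN.
A_AB = 5685 mm².
A_BC = 2181 mm².
A_CD = 2206 mm².
A_DE = 628.5 mm².
δ_AB = 87100·752/(5685·108000) = 0.1067 mm
δ_BC = 59600·300/(2181·108000) = 0.0759 mm
δ_CD = 39600·645/(2206·108000) = 0.1072 mm
δ_DE = 39600·173/(628.5·108000) = 0.1009 mm
δ = Σδ_i = 0.3907 mm.

0.391 mm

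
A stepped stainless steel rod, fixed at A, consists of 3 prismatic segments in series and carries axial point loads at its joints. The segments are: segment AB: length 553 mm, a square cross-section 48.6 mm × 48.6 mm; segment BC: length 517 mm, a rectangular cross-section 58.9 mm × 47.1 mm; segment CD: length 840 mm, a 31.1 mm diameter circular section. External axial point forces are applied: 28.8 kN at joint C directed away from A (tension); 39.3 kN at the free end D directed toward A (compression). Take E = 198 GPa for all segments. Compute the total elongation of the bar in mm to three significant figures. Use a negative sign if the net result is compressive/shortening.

Internal axial forces (sectioning from the free end, tension +): N_CD = -39.3 kN, N_BC = -10.5 kN, N_AB = -10.5 kN.
A_AB = 2362 mm².
A_BC = 2774 mm².
A_CD = 759.6 mm².
δ_AB = -10500·553/(2362·198000) = -0.01242 mm
δ_BC = -10500·517/(2774·198000) = -0.009883 mm
δ_CD = -39300·840/(759.6·198000) = -0.2195 mm
δ = Σδ_i = -0.2418 mm.

-0.242 mm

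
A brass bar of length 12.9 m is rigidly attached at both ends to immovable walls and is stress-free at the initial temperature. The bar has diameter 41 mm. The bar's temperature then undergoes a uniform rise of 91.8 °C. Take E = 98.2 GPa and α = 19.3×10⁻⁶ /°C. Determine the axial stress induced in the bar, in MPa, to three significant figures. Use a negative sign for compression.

-174 MPa

Free thermal expansion αLΔT = 19.3e-6 · 12900 · 91.8 = 22.86 mm.
The walls impose strain ε = −(22.86)/12900 = -1.7717e-03; σ = Eε = 98200 · -1.7717e-03 = -174 MPa.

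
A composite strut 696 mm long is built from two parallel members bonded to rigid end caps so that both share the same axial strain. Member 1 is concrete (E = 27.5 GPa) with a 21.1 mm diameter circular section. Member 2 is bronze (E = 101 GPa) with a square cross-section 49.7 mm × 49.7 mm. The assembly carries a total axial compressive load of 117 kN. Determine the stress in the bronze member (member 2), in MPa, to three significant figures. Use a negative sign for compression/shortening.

A_1 = 349.7 mm².
A_2 = 2470 mm².
Equal strain + equilibrium ⇒ each member carries load in proportion to AE: A₁E₁ = 9616000 N, A₂E₂ = 249500000 N, ΣAE = 259100000 N.
σ₂ = P·E₂/ΣAE = -117000·101000/259100000 = -45.61 MPa.

-45.6 MPa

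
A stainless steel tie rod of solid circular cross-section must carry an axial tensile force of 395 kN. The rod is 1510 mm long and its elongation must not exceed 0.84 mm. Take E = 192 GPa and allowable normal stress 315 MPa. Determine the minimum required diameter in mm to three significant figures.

68.6 mm

Required area A ≥ P/σ_allow = 395000/315 = 1254 mm².
For a solid circular section, d ≥ √(4A/π) = 39.96 mm.
Elongation limit: A ≥ PL/(Eδ_allow) = 395000·1510/(192000·0.84) = 3698 mm² ⇒ d ≥ 68.62 mm.
The elongation limit governs.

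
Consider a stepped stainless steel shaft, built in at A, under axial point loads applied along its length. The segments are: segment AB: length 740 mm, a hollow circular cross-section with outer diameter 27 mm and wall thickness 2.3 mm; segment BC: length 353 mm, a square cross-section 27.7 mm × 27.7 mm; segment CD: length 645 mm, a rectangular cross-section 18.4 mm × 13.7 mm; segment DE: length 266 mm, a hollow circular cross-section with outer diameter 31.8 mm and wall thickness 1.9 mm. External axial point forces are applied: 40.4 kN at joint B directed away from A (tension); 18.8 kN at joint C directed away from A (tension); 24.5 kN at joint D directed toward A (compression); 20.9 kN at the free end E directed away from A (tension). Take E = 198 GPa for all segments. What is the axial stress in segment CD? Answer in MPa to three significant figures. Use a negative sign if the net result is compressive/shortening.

-14.3 MPa

Internal axial forces (sectioning from the free end, tension +): N_DE = 20.9 kN, N_CD = -3.6 kN, N_BC = 15.2 kN, N_AB = 55.6 kN.
A_CD = 252.1 mm².
σ_CD = N_CD/A_CD = -3600/252.1 = -14.28 MPa.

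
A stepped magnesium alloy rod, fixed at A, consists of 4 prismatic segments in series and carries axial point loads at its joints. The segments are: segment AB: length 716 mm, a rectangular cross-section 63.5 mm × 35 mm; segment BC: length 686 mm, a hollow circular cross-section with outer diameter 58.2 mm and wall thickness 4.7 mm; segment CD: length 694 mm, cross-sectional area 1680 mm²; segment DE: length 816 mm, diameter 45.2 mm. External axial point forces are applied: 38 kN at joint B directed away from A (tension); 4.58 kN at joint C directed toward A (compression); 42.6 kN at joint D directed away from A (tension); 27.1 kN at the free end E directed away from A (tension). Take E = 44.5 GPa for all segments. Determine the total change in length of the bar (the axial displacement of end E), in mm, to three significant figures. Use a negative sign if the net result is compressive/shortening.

2.97 mm

Internal axial forces (sectioning from the free end, tension +): N_DE = 27.1 kN, N_CD = 69.7 kN, N_BC = 65.12 kN, N_AB = 103.1 kN.
A_AB = 2222 mm².
A_BC = 790 mm².
A_DE = 1605 mm².
δ_AB = 103100·716/(2222·44500) = 0.7465 mm
δ_BC = 65120·686/(790·44500) = 1.271 mm
δ_CD = 69700·694/(1680·44500) = 0.647 mm
δ_DE = 27100·816/(1605·44500) = 0.3097 mm
δ = Σδ_i = 2.974 mm.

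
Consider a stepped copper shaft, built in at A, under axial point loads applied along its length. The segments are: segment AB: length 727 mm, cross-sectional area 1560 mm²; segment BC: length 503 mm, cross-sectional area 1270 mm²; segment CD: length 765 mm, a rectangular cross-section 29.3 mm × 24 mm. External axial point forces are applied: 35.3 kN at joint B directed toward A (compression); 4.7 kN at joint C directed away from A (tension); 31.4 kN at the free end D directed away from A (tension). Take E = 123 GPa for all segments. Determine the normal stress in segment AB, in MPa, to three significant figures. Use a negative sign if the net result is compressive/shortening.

0.513 MPa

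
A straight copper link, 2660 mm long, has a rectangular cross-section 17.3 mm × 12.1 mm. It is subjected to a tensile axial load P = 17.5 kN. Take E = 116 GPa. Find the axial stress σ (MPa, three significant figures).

83.6 MPa

A = 209.3 mm².
σ = N/A = 17500/209.3 = 83.6 MPa.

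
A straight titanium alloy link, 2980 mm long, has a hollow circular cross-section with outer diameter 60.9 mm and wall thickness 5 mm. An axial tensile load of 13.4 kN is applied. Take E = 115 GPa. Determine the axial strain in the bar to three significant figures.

A = 878.1 mm².
σ = N/A = 15.26 MPa; ε = σ/E = 15.26/115000 = 1.327e-04.

1.33e-04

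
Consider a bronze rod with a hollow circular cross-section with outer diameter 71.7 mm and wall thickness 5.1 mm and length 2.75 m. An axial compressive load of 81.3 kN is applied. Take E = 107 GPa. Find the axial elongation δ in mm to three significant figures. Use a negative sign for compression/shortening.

A = 1067 mm².
δ_mech = NL/(AE) = -81300·2750/(1067·107000) = -1.958 mm.

-1.96 mm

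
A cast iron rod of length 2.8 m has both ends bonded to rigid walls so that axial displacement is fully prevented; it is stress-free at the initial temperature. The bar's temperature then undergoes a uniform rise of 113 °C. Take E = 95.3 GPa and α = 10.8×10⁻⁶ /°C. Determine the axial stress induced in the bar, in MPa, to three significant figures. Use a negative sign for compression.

Free thermal expansion αLΔT = 10.8e-6 · 2800 · 113 = 3.417 mm.
The walls impose strain ε = −(3.417)/2800 = -1.2204e-03; σ = Eε = 95300 · -1.2204e-03 = -116.3 MPa.

-116 MPa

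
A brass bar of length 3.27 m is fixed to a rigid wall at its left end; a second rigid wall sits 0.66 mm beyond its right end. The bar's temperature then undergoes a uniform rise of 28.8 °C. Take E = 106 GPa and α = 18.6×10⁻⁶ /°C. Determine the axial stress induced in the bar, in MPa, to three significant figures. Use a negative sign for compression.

-35.4 MPa

Free thermal expansion αLΔT = 18.6e-6 · 3270 · 28.8 = 1.752 mm.
The walls engage after the gap closes; constrained expansion = 1.752 − 0.66 = 1.092 mm.
The walls impose strain ε = −(1.092)/3270 = -3.3385e-04; σ = Eε = 106000 · -3.3385e-04 = -35.39 MPa.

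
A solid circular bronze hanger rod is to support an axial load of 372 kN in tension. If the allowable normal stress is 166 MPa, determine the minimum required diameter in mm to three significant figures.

53.4 mm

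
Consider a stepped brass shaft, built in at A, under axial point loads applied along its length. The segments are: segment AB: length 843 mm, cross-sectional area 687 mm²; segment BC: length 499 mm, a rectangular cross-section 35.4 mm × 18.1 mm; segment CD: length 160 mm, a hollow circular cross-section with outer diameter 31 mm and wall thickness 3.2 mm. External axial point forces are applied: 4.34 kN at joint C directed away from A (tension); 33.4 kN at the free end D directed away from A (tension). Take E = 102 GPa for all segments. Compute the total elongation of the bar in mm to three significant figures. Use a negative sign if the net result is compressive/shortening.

Internal axial forces (sectioning from the free end, tension +): N_CD = 33.4 kN, N_BC = 37.74 kN, N_AB = 37.74 kN.
A_BC = 640.7 mm².
A_CD = 279.5 mm².
δ_AB = 37740·843/(687·102000) = 0.454 mm
δ_BC = 37740·499/(640.7·102000) = 0.2882 mm
δ_CD = 33400·160/(279.5·102000) = 0.1875 mm
δ = Σδ_i = 0.9296 mm.

0.930 mm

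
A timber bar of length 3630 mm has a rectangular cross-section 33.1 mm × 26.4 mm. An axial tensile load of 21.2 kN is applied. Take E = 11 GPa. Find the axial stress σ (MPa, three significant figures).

A = 873.8 mm².
σ = N/A = 21200/873.8 = 24.26 MPa.

24.3 MPa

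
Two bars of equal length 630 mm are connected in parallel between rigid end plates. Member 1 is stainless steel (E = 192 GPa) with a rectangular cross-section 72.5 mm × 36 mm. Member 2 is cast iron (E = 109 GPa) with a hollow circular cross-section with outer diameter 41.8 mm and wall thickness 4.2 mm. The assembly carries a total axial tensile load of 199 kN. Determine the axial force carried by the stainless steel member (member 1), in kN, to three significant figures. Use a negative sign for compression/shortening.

180 kN

A_1 = 2610 mm².
A_2 = 496.1 mm².
Equal strain + equilibrium ⇒ each member carries load in proportion to AE: A₁E₁ = 501100000 N, A₂E₂ = 54080000 N, ΣAE = 555200000 N.
F₁ = P·A₁E₁/ΣAE = 199000·501100000/555200000 = 179600 N.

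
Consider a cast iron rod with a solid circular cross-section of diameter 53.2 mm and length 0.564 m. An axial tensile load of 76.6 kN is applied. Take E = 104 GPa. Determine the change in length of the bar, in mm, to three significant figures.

A = 2223 mm².
δ_mech = NL/(AE) = 76600·564/(2223·104000) = 0.1869 mm.

0.187 mm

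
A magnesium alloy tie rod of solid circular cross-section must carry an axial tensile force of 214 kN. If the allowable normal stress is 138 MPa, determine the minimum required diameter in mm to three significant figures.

Required area A ≥ P/σ_allow = 214000/138 = 1551 mm².
For a solid circular section, d ≥ √(4A/π) = 44.43 mm.

44.4 mm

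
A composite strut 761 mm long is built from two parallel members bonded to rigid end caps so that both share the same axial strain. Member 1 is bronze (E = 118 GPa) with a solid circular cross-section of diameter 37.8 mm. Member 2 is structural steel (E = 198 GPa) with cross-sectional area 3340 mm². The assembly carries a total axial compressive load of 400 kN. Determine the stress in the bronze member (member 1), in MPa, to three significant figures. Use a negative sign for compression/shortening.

-59.5 MPa

A_1 = 1122 mm².
Equal strain + equilibrium ⇒ each member carries load in proportion to AE: A₁E₁ = 132400000 N, A₂E₂ = 661300000 N, ΣAE = 793700000 N.
σ₁ = P·E₁/ΣAE = -400000·118000/793700000 = -59.47 MPa.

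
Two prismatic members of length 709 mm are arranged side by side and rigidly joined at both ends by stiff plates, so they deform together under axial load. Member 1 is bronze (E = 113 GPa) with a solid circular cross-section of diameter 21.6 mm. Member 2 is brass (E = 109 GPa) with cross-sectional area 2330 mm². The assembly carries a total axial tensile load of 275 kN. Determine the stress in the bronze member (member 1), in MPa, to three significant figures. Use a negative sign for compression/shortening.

A_1 = 366.4 mm².
Equal strain + equilibrium ⇒ each member carries load in proportion to AE: A₁E₁ = 41410000 N, A₂E₂ = 254000000 N, ΣAE = 295400000 N.
σ₁ = P·E₁/ΣAE = 275000·113000/295400000 = 105.2 MPa.

105 MPa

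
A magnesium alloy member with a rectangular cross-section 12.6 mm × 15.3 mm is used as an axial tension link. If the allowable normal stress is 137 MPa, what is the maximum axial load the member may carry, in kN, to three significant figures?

26.4 kN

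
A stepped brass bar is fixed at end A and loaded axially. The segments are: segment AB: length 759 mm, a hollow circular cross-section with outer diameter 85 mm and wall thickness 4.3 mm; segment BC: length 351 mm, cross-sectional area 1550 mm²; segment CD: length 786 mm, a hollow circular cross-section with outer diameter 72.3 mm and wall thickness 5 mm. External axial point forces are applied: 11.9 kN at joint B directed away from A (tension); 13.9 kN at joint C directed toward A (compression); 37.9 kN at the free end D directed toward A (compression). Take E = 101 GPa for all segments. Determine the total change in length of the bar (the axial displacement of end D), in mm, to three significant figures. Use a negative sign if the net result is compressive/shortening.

Internal axial forces (sectioning from the free end, tension +): N_CD = -37.9 kN, N_BC = -51.8 kN, N_AB = -39.9 kN.
A_AB = 1090 mm².
A_CD = 1057 mm².
δ_AB = -39900·759/(1090·101000) = -0.275 mm
δ_BC = -51800·351/(1550·101000) = -0.1161 mm
δ_CD = -37900·786/(1057·101000) = -0.279 mm
δ = Σδ_i = -0.6702 mm.

-0.670 mm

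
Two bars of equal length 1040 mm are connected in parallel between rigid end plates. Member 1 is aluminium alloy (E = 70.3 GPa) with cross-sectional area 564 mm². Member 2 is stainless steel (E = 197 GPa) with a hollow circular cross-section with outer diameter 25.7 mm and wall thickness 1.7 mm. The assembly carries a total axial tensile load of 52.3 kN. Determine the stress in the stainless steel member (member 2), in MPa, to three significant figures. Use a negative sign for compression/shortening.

159 MPa

A_2 = 128.2 mm².
Equal strain + equilibrium ⇒ each member carries load in proportion to AE: A₁E₁ = 39650000 N, A₂E₂ = 25250000 N, ΣAE = 64900000 N.
σ₂ = P·E₂/ΣAE = 52300·197000/64900000 = 158.8 MPa.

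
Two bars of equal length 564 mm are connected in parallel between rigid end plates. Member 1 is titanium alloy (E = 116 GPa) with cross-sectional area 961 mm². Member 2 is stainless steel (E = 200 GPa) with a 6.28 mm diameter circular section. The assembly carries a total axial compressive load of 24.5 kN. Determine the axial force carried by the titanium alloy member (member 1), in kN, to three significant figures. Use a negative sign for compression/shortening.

-23.2 kN

A_2 = 30.97 mm².
Equal strain + equilibrium ⇒ each member carries load in proportion to AE: A₁E₁ = 111500000 N, A₂E₂ = 6195000 N, ΣAE = 117700000 N.
F₁ = P·A₁E₁/ΣAE = -24500·111500000/117700000 = -23210 N.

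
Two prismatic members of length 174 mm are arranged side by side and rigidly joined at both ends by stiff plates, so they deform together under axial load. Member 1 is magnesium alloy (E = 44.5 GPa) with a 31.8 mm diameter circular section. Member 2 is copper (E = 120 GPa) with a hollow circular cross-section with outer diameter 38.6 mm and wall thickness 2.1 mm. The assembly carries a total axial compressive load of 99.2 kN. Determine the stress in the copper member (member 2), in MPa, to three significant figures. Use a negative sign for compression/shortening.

A_1 = 794.2 mm².
A_2 = 240.8 mm².
Equal strain + equilibrium ⇒ each member carries load in proportion to AE: A₁E₁ = 35340000 N, A₂E₂ = 28900000 N, ΣAE = 64240000 N.
σ₂ = P·E₂/ΣAE = -99200·120000/64240000 = -185.3 MPa.

-185 MPa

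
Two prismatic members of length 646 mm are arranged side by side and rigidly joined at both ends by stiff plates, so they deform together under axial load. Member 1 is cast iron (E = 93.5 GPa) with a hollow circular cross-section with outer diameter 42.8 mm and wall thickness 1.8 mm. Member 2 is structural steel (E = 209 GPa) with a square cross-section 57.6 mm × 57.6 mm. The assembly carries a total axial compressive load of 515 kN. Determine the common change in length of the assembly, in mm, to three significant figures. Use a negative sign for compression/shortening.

-0.465 mm

A_1 = 231.8 mm².
A_2 = 3318 mm².
Equal strain + equilibrium ⇒ each member carries load in proportion to AE: A₁E₁ = 21680000 N, A₂E₂ = 693400000 N, ΣAE = 715100000 N.
δ = PL/ΣAE = -515000·646/715100000 = -0.4652 mm.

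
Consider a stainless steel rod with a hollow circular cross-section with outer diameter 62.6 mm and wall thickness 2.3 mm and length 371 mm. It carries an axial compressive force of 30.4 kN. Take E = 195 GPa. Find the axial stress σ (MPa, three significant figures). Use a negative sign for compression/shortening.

-69.8 MPa

A = 435.7 mm².
σ = N/A = -30400/435.7 = -69.77 MPa.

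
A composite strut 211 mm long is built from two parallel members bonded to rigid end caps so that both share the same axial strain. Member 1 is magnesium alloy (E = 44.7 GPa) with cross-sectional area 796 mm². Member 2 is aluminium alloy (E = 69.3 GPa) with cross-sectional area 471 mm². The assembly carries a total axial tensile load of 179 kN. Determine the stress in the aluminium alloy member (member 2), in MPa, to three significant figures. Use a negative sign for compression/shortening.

Equal strain + equilibrium ⇒ each member carries load in proportion to AE: A₁E₁ = 35580000 N, A₂E₂ = 32640000 N, ΣAE = 68220000 N.
σ₂ = P·E₂/ΣAE = 179000·69300/68220000 = 181.8 MPa.

182 MPa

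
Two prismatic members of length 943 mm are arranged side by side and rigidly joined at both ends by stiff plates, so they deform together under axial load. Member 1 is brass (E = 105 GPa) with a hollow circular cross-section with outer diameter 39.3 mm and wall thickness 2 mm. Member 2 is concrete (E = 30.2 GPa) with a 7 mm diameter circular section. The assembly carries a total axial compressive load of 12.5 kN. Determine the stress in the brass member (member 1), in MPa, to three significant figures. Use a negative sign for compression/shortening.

-50.9 MPa

A_1 = 234.4 mm².
A_2 = 38.48 mm².
Equal strain + equilibrium ⇒ each member carries load in proportion to AE: A₁E₁ = 24610000 N, A₂E₂ = 1162000 N, ΣAE = 25770000 N.
σ₁ = P·E₁/ΣAE = -12500·105000/25770000 = -50.93 MPa.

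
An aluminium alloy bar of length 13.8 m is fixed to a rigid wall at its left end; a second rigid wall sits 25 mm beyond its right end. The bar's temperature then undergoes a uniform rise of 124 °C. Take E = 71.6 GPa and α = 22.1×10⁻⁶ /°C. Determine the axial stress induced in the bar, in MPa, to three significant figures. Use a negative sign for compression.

-66.5 MPa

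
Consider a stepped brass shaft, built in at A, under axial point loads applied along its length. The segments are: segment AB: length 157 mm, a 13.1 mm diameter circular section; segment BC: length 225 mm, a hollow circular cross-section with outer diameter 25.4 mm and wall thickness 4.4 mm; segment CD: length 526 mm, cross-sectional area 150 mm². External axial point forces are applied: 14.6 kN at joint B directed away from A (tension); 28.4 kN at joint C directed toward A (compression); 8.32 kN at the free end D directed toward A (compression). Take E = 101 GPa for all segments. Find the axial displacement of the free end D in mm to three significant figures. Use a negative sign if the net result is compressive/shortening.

-0.826 mm

Internal axial forces (sectioning from the free end, tension +): N_CD = -8.32 kN, N_BC = -36.72 kN, N_AB = -22.12 kN.
A_AB = 134.8 mm².
A_BC = 290.3 mm².
δ_AB = -22120·157/(134.8·101000) = -0.2551 mm
δ_BC = -36720·225/(290.3·101000) = -0.2818 mm
δ_CD = -8320·526/(150·101000) = -0.2889 mm
δ = Σδ_i = -0.8258 mm.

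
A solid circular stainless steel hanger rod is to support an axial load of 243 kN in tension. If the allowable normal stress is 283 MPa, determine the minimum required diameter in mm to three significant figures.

33.1 mm

Required area A ≥ P/σ_allow = 243000/283 = 858.7 mm².
For a solid circular section, d ≥ √(4A/π) = 33.06 mm.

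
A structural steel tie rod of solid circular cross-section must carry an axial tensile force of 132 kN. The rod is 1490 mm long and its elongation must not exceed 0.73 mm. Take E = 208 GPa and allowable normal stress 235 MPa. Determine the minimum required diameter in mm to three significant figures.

40.6 mm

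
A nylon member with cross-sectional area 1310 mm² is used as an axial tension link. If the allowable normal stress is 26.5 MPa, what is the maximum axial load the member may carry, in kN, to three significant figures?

34.7 kN

P_max = σ_allow · A = 26.5 · 1310 = 34720 N = 34.72 kN.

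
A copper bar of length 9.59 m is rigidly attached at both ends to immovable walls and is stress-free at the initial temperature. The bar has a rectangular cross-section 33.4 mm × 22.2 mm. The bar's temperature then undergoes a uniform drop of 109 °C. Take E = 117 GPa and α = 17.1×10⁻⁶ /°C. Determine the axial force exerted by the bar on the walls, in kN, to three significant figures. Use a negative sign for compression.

Free thermal expansion αLΔT = 17.1e-6 · 9590 · -109 = -17.87 mm.
The walls impose strain ε = −(-17.87)/9590 = 1.8639e-03; σ = Eε = 117000 · 1.8639e-03 = 218.1 MPa.
Wall reaction R = σ·A = 218.1·741.5 = 161700 N = 161.7 kN.

162 kN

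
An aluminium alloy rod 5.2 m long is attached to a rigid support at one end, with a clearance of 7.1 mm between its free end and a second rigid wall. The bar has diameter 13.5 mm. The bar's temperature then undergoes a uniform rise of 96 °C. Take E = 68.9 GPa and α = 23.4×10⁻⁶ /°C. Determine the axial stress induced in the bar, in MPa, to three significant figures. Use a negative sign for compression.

Free thermal expansion αLΔT = 23.4e-6 · 5200 · 96 = 11.68 mm.
The walls engage after the gap closes; constrained expansion = 11.68 − 7.1 = 4.581 mm.
The walls impose strain ε = −(4.581)/5200 = -8.8102e-04; σ = Eε = 68900 · -8.8102e-04 = -60.7 MPa.

-60.7 MPa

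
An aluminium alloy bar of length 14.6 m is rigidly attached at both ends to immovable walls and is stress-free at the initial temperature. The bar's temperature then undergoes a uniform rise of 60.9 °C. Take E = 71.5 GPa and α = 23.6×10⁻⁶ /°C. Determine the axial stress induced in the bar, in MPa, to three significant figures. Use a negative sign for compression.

-103 MPa

Free thermal expansion αLΔT = 23.6e-6 · 14600 · 60.9 = 20.98 mm.
The walls impose strain ε = −(20.98)/14600 = -1.4372e-03; σ = Eε = 71500 · -1.4372e-03 = -102.8 MPa.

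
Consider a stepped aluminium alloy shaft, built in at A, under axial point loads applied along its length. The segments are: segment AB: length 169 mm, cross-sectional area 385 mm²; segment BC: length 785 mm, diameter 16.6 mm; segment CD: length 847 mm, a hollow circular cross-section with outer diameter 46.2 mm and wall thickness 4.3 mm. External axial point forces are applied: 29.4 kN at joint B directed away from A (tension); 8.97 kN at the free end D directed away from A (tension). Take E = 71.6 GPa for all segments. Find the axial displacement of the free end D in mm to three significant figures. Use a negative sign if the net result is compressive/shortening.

Internal axial forces (sectioning from the free end, tension +): N_CD = 8.97 kN, N_BC = 8.97 kN, N_AB = 38.37 kN.
A_BC = 216.4 mm².
A_CD = 566 mm².
δ_AB = 38370·169/(385·71600) = 0.2352 mm
δ_BC = 8970·785/(216.4·71600) = 0.4544 mm
δ_CD = 8970·847/(566·71600) = 0.1875 mm
δ = Σδ_i = 0.8771 mm.

0.877 mm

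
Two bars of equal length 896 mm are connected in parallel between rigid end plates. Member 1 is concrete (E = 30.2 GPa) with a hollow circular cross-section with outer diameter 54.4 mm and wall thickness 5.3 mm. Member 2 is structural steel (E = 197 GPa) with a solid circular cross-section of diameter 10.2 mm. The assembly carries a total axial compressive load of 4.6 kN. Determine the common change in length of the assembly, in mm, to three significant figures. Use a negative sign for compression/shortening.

A_1 = 817.5 mm².
A_2 = 81.71 mm².
Equal strain + equilibrium ⇒ each member carries load in proportion to AE: A₁E₁ = 24690000 N, A₂E₂ = 16100000 N, ΣAE = 40790000 N.
δ = PL/ΣAE = -4600·896/40790000 = -0.1011 mm.

-0.101 mm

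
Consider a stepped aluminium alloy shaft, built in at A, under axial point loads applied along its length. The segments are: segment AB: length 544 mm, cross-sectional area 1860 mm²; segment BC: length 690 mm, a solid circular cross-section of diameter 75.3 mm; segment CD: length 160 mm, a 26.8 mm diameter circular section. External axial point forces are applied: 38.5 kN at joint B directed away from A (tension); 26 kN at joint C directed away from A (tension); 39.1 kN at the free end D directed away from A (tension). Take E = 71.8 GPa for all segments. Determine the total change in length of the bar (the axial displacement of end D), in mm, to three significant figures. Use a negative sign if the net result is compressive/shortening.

0.717 mm

Internal axial forces (sectioning from the free end, tension +): N_CD = 39.1 kN, N_BC = 65.1 kN, N_AB = 103.6 kN.
A_BC = 4453 mm².
A_CD = 564.1 mm².
δ_AB = 103600·544/(1860·71800) = 0.422 mm
δ_BC = 65100·690/(4453·71800) = 0.1405 mm
δ_CD = 39100·160/(564.1·71800) = 0.1545 mm
δ = Σδ_i = 0.717 mm.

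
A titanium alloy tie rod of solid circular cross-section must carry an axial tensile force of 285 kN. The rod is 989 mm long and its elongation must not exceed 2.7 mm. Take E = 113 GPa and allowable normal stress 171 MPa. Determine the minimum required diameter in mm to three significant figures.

Required area A ≥ P/σ_allow = 285000/171 = 1667 mm².
For a solid circular section, d ≥ √(4A/π) = 46.07 mm.
Elongation limit: A ≥ PL/(Eδ_allow) = 285000·989/(113000·2.7) = 923.8 mm² ⇒ d ≥ 34.3 mm.
The stress limit governs.

46.1 mm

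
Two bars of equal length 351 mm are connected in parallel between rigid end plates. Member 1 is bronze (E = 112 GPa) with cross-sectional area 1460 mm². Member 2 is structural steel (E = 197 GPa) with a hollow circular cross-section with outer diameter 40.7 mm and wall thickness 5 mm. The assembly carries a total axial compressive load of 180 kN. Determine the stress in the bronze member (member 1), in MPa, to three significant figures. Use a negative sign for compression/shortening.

A_2 = 560.8 mm².
Equal strain + equilibrium ⇒ each member carries load in proportion to AE: A₁E₁ = 163500000 N, A₂E₂ = 110500000 N, ΣAE = 274000000 N.
σ₁ = P·E₁/ΣAE = -180000·112000/274000000 = -73.58 MPa.

-73.6 MPa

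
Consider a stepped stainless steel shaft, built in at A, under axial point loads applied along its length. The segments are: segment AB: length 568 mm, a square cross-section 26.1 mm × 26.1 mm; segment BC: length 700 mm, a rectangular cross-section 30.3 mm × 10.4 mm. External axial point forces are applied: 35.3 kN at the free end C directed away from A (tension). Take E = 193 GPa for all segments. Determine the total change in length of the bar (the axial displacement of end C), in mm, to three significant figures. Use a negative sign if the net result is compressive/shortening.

0.559 mm

Internal axial forces (sectioning from the free end, tension +): N_BC = 35.3 kN, N_AB = 35.3 kN.
A_AB = 681.2 mm².
A_BC = 315.1 mm².
δ_AB = 35300·568/(681.2·193000) = 0.1525 mm
δ_BC = 35300·700/(315.1·193000) = 0.4063 mm
δ = Σδ_i = 0.5588 mm.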